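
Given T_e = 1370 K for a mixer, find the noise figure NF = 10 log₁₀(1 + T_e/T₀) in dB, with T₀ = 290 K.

F = 1 + T_e/T₀ = 1 + 1370/290 = 5.72414
NF = 10 log₁₀(5.72414) = 7.58 dB

7.58 dB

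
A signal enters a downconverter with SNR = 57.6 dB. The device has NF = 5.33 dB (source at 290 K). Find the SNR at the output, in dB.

By definition F = SNR_in/SNR_out, so in dB: SNR_out = SNR_in − NF
SNR_out = 57.6 − 5.33 = 52.27 dB

52.27 dB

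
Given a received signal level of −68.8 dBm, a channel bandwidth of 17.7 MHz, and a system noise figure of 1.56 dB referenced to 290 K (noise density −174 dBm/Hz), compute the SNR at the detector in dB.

31.2 dB

Noise floor: N = −174 + 10 log₁₀(B) + NF
10 log₁₀(1.77×10⁷) = 72.48 dB
N = −174 + 72.48 + 1.56 = −99.96 dBm
SNR = P_sig − N = −68.8 − (−99.96) = 31.16 dB → 31.2 dB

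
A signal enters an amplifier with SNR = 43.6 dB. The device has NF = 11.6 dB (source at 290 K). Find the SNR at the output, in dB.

By definition F = SNR_in/SNR_out, so in dB: SNR_out = SNR_in − NF
SNR_out = 43.6 − 11.6 = 32.0 dB

32.0 dB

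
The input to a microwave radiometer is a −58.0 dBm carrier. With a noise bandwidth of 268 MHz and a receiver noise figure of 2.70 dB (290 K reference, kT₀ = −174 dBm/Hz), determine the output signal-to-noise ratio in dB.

Noise floor: N = −174 + 10 log₁₀(B) + NF
10 log₁₀(2.68×10⁸) = 84.28 dB
N = −174 + 84.28 + 2.70 = −87.02 dBm
SNR = P_sig − N = −58.0 − (−87.02) = 29.02 dB → 29.0 dB

29.0 dB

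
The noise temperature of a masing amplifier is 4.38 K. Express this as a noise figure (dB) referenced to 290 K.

0.065 dB

F = 1 + T_e/T₀ = 1 + 4.38/290 = 1.0151
NF = 10 log₁₀(1.0151) = 0.065 dB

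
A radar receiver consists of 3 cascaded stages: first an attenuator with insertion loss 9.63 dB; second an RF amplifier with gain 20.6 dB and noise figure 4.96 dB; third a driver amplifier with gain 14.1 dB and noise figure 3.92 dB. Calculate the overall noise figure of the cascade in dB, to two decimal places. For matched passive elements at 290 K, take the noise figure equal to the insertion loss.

14.61 dB

Convert to linear (a loss of L dB is a gain of −L dB): F_i = 10^(NF_i/10), G_i = 10^(G_i,dB/10)
  Stage 1: F_1 = 10^(9.63/10) = 9.183, G_1 = 10^(−9.63/10) = 0.1089
  Stage 2: F_2 = 10^(4.96/10) = 3.133, G_2 = 10^(20.6/10) = 114.8
  Stage 3: F_3 = 10^(3.92/10) = 2.466, G_3 = 10^(14.1/10) = 25.70
Friis cascade:
  F = 9.183 + (3.133 − 1)/0.1089 + (2.466 − 1)/12.50 = 28.89
NF = 10 log₁₀(28.89) = 14.61 dB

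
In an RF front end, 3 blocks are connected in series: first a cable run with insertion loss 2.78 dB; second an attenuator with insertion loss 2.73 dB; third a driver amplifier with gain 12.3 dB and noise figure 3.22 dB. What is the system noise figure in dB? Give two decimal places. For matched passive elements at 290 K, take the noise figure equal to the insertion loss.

8.73 dB

Convert to linear (a loss of L dB is a gain of −L dB): F_i = 10^(NF_i/10), G_i = 10^(G_i,dB/10)
  Stage 1: F_1 = 10^(2.78/10) = 1.897, G_1 = 10^(−2.78/10) = 0.5272
  Stage 2: F_2 = 10^(2.73/10) = 1.875, G_2 = 10^(−2.73/10) = 0.5333
  Stage 3: F_3 = 10^(3.22/10) = 2.099, G_3 = 10^(12.3/10) = 16.98
Friis cascade:
  F = 1.897 + (1.875 − 1)/0.5272 + (2.099 − 1)/0.2812 = 7.464
NF = 10 log₁₀(7.464) = 8.73 dB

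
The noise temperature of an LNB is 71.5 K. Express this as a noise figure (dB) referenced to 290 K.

0.957 dB

F = 1 + T_e/T₀ = 1 + 71.5/290 = 1.24655
NF = 10 log₁₀(1.24655) = 0.957 dB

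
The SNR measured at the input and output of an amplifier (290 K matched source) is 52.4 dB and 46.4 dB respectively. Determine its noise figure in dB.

6.0 dB

NF (dB) = SNR_in(dB) − SNR_out(dB) when the source is at T₀
NF = 52.4 − 46.4 = 6.0 dB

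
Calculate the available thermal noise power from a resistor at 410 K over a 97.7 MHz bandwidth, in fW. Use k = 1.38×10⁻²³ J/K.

P_n = kTB = 1.38×10⁻²³ × 410 × 9.77×10⁷ = 5.53×10⁻¹³ W = 553 fW

553 fW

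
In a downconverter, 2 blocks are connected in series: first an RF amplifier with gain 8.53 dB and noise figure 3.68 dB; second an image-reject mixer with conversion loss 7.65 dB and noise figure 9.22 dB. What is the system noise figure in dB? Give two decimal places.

5.27 dB

Convert to linear (a loss of L dB is a gain of −L dB): F_i = 10^(NF_i/10), G_i = 10^(G_i,dB/10)
  Stage 1: F_1 = 10^(3.68/10) = 2.333, G_1 = 10^(8.53/10) = 7.129
  Stage 2: F_2 = 10^(9.22/10) = 8.356, G_2 = 10^(−7.65/10) = 0.1718
Friis cascade:
  F = 2.333 + (8.356 − 1)/7.129 = 3.365
NF = 10 log₁₀(3.365) = 5.27 dB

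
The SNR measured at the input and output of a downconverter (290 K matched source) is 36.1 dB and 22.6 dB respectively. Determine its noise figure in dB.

13.5 dB

NF (dB) = SNR_in(dB) − SNR_out(dB) when the source is at T₀
NF = 36.1 − 22.6 = 13.5 dB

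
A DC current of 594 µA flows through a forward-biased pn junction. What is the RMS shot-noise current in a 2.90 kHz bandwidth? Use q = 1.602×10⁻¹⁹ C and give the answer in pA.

743 pA

I_n = √(2qI·B)
2qI·B = 2 × 1.602×10⁻¹⁹ × 5.94×10⁻⁴ × 2.90×10³ = 5.52×10⁻¹⁹ A²
I_n = √(5.52×10⁻¹⁹) = 7.43×10⁻¹⁰ A = 743 pA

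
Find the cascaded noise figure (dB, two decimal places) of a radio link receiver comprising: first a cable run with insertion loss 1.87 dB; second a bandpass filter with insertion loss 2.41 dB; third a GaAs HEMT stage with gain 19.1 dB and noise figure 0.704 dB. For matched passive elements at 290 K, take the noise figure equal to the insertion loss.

Convert to linear (a loss of L dB is a gain of −L dB): F_i = 10^(NF_i/10), G_i = 10^(G_i,dB/10)
  Stage 1: F_1 = 10^(1.87/10) = 1.538, G_1 = 10^(−1.87/10) = 0.6501
  Stage 2: F_2 = 10^(2.41/10) = 1.742, G_2 = 10^(−2.41/10) = 0.5741
  Stage 3: F_3 = 10^(0.704/10) = 1.176, G_3 = 10^(19.1/10) = 81.28
Friis cascade:
  F = 1.538 + (1.742 − 1)/0.6501 + (1.176 − 1)/0.3733 = 3.151
NF = 10 log₁₀(3.151) = 4.98 dB

4.98 dB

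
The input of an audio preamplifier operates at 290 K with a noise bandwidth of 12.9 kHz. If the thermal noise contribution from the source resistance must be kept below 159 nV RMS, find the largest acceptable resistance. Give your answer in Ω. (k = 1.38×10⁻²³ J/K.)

Johnson–Nyquist: V_n = √(4kTRB) ⇒ R = V_n² / (4kTB)
4kTB = 4 × 1.38×10⁻²³ × 290 × 1.29×10⁴ = 2.07×10⁻¹⁶
R = (1.59×10⁻⁷)² / 2.07×10⁻¹⁶ = 1.22×10² Ω = 122 Ω

122 Ω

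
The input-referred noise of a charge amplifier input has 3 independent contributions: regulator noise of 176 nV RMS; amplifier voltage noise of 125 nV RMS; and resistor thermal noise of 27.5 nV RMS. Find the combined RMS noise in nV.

218 nV

Uncorrelated sources add in power (mean-square): V_tot = √(ΣV_i²)
V_tot = √[(1.76×10⁻⁷)² + (1.25×10⁻⁷)² + (2.75×10⁻⁸)²] = 2.18×10⁻⁷ V = 218 nV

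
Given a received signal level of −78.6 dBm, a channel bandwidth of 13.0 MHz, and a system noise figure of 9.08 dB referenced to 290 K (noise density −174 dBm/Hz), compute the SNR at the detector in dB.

Noise floor: N = −174 + 10 log₁₀(B) + NF
10 log₁₀(1.30×10⁷) = 71.14 dB
N = −174 + 71.14 + 9.08 = −93.78 dBm
SNR = P_sig − N = −78.6 − (−93.78) = 15.18 dB → 15.2 dB

15.2 dB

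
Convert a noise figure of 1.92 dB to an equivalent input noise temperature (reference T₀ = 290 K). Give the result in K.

161 K

F = 10^(1.92/10) = 1.55597
T_e = (F − 1)·T₀ = (1.55597 − 1) × 290 = 161 K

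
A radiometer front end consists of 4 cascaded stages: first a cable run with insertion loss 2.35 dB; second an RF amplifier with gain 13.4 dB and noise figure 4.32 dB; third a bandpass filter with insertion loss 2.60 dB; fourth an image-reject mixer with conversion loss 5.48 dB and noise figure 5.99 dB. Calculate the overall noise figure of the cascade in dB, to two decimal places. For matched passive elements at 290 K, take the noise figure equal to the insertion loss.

Convert to linear (a loss of L dB is a gain of −L dB): F_i = 10^(NF_i/10), G_i = 10^(G_i,dB/10)
  Stage 1: F_1 = 10^(2.35/10) = 1.718, G_1 = 10^(−2.35/10) = 0.5821
  Stage 2: F_2 = 10^(4.32/10) = 2.704, G_2 = 10^(13.4/10) = 21.88
  Stage 3: F_3 = 10^(2.60/10) = 1.820, G_3 = 10^(−2.60/10) = 0.5495
  Stage 4: F_4 = 10^(5.99/10) = 3.972, G_4 = 10^(−5.48/10) = 0.2831
Friis cascade:
  F = 1.718 + (2.704 − 1)/0.5821 + (1.820 − 1)/12.74 + (3.972 − 1)/6.998 = 5.134
NF = 10 log₁₀(5.134) = 7.10 dB

7.10 dB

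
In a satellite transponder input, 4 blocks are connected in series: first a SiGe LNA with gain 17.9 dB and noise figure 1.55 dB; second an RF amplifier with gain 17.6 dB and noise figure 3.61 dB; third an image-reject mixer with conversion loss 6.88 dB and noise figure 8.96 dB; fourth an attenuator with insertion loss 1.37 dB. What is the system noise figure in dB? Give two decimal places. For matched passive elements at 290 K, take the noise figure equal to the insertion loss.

1.62 dB

Convert to linear (a loss of L dB is a gain of −L dB): F_i = 10^(NF_i/10), G_i = 10^(G_i,dB/10)
  Stage 1: F_1 = 10^(1.55/10) = 1.429, G_1 = 10^(17.9/10) = 61.66
  Stage 2: F_2 = 10^(3.61/10) = 2.296, G_2 = 10^(17.6/10) = 57.54
  Stage 3: F_3 = 10^(8.96/10) = 7.870, G_3 = 10^(−6.88/10) = 0.2051
  Stage 4: F_4 = 10^(1.37/10) = 1.371, G_4 = 10^(−1.37/10) = 0.7295
Friis cascade:
  F = 1.429 + (2.296 − 1)/61.66 + (7.870 − 1)/3548 + (1.371 − 1)/727.8 = 1.452
NF = 10 log₁₀(1.452) = 1.62 dB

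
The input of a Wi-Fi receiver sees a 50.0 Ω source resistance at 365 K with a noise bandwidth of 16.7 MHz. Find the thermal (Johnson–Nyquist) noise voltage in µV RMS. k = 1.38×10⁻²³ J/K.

V_n = √(4kTRB)
4kTRB = 4 × 1.38×10⁻²³ × 365 × 5.00×10¹ × 1.67×10⁷ = 1.68×10⁻¹¹ V²
V_n = √(1.68×10⁻¹¹) = 4.10×10⁻⁶ V = 4.10 µV

4.10 µV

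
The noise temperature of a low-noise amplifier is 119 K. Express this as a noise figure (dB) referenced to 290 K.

1.49 dB

F = 1 + T_e/T₀ = 1 + 119/290 = 1.41034
NF = 10 log₁₀(1.41034) = 1.49 dB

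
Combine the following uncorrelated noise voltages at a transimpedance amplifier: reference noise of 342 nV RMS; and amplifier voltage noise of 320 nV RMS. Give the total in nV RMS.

Uncorrelated sources add in power (mean-square): V_tot = √(ΣV_i²)
V_tot = √[(3.42×10⁻⁷)² + (3.20×10⁻⁷)²] = 4.68×10⁻⁷ V = 468 nV

468 nV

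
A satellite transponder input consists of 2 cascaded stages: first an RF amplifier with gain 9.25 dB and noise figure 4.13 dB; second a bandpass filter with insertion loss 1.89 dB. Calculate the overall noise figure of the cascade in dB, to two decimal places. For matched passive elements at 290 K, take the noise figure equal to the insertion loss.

4.24 dB

Convert to linear (a loss of L dB is a gain of −L dB): F_i = 10^(NF_i/10), G_i = 10^(G_i,dB/10)
  Stage 1: F_1 = 10^(4.13/10) = 2.588, G_1 = 10^(9.25/10) = 8.414
  Stage 2: F_2 = 10^(1.89/10) = 1.545, G_2 = 10^(−1.89/10) = 0.6471
Friis cascade:
  F = 2.588 + (1.545 − 1)/8.414 = 2.653
NF = 10 log₁₀(2.653) = 4.24 dB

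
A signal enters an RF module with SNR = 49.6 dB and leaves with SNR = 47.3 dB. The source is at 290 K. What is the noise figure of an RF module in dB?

NF (dB) = SNR_in(dB) − SNR_out(dB) when the source is at T₀
NF = 49.6 − 47.3 = 2.3 dB

2.3 dB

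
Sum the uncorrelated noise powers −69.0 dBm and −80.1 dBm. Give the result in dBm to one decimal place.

−68.7 dBm

Convert to linear, add, convert back:
P₁ = 1.26×10⁻¹⁰ W, P₂ = 9.77×10⁻¹² W
P_tot = 1.36×10⁻¹⁰ W → 10 log₁₀(P_tot / 10⁻³) = −68.7 dBm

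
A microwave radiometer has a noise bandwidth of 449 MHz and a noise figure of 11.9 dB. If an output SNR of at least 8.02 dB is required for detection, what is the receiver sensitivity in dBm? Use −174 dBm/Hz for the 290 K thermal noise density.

Sensitivity = −174 + 10 log₁₀(B) + NF + SNR_min
= −174 + 86.52 + 11.9 + 8.02
= −67.56 dBm → −67.6 dBm

−67.6 dBm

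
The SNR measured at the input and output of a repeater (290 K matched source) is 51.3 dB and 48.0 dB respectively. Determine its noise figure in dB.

3.3 dB

NF (dB) = SNR_in(dB) − SNR_out(dB) when the source is at T₀
NF = 51.3 − 48.0 = 3.3 dB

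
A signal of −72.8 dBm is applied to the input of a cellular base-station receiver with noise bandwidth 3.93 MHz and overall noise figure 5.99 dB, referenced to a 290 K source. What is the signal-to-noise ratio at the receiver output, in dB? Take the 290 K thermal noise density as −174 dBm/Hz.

29.3 dB

Noise floor: N = −174 + 10 log₁₀(B) + NF
10 log₁₀(3.93×10⁶) = 65.94 dB
N = −174 + 65.94 + 5.99 = −102.07 dBm
SNR = P_sig − N = −72.8 − (−102.07) = 29.27 dB → 29.3 dB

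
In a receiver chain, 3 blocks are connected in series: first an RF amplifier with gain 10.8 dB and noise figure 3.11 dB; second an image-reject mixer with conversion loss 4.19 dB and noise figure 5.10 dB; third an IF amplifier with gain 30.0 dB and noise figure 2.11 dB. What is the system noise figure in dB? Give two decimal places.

Convert to linear (a loss of L dB is a gain of −L dB): F_i = 10^(NF_i/10), G_i = 10^(G_i,dB/10)
  Stage 1: F_1 = 10^(3.11/10) = 2.046, G_1 = 10^(10.8/10) = 12.02
  Stage 2: F_2 = 10^(5.10/10) = 3.236, G_2 = 10^(−4.19/10) = 0.3811
  Stage 3: F_3 = 10^(2.11/10) = 1.626, G_3 = 10^(30.0/10) = 1000
Friis cascade:
  F = 2.046 + (3.236 − 1)/12.02 + (1.626 − 1)/4.581 = 2.369
NF = 10 log₁₀(2.369) = 3.75 dB

3.75 dB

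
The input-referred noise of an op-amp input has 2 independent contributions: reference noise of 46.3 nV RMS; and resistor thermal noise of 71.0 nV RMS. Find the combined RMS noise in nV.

84.8 nV

Uncorrelated sources add in power (mean-square): V_tot = √(ΣV_i²)
V_tot = √[(4.63×10⁻⁸)² + (7.10×10⁻⁸)²] = 8.48×10⁻⁸ V = 84.8 nV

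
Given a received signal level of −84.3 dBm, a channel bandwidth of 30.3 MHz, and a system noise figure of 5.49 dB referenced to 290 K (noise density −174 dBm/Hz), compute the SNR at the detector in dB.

9.4 dB

Noise floor: N = −174 + 10 log₁₀(B) + NF
10 log₁₀(3.03×10⁷) = 74.81 dB
N = −174 + 74.81 + 5.49 = −93.70 dBm
SNR = P_sig − N = −84.3 − (−93.70) = 9.40 dB → 9.4 dB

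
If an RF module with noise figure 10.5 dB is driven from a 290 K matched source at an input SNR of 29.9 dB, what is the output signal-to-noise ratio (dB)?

19.4 dB

By definition F = SNR_in/SNR_out, so in dB: SNR_out = SNR_in − NF
SNR_out = 29.9 − 10.5 = 19.4 dB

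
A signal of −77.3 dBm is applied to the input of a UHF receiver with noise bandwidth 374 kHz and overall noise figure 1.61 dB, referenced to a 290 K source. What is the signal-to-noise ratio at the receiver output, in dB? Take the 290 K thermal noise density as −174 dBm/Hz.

39.4 dB

Noise floor: N = −174 + 10 log₁₀(B) + NF
10 log₁₀(3.74×10⁵) = 55.73 dB
N = −174 + 55.73 + 1.61 = −116.66 dBm
SNR = P_sig − N = −77.3 − (−116.66) = 39.36 dB → 39.4 dB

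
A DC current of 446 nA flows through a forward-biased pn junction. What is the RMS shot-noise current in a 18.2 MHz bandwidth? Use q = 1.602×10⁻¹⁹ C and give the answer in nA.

I_n = √(2qI·B)
2qI·B = 2 × 1.602×10⁻¹⁹ × 4.46×10⁻⁷ × 1.82×10⁷ = 2.60×10⁻¹⁸ A²
I_n = √(2.60×10⁻¹⁸) = 1.61×10⁻⁹ A = 1.61 nA

1.61 nA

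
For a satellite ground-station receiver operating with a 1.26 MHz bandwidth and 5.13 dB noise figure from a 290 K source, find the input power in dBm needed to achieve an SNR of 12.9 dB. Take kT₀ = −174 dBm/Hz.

Sensitivity = −174 + 10 log₁₀(B) + NF + SNR_min
= −174 + 61 + 5.13 + 12.9
= −94.97 dBm → −95.0 dBm

−95.0 dBm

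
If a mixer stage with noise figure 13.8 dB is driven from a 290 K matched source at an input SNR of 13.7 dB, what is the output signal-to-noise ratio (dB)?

By definition F = SNR_in/SNR_out, so in dB: SNR_out = SNR_in − NF
SNR_out = 13.7 − 13.8 = −0.1 dB

−0.1 dB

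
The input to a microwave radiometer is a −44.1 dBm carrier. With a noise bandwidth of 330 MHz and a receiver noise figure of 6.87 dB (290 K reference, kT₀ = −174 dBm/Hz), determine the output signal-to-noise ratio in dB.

37.8 dB

Noise floor: N = −174 + 10 log₁₀(B) + NF
10 log₁₀(3.30×10⁸) = 85.19 dB
N = −174 + 85.19 + 6.87 = −81.94 dBm
SNR = P_sig − N = −44.1 − (−81.94) = 37.84 dB → 37.8 dB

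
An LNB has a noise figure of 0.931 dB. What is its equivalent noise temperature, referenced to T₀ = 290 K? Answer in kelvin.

F = 10^(0.931/10) = 1.23908
T_e = (F − 1)·T₀ = (1.23908 − 1) × 290 = 69.3 K

69.3 K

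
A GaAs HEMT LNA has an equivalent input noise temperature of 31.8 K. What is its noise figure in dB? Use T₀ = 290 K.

0.452 dB

F = 1 + T_e/T₀ = 1 + 31.8/290 = 1.10966
NF = 10 log₁₀(1.10966) = 0.452 dB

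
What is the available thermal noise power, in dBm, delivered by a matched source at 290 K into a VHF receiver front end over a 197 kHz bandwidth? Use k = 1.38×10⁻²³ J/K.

P_n = kTB = 1.38×10⁻²³ × 290 × 1.97×10⁵ = 7.88×10⁻¹⁶ W
In dBm: 10 log₁₀(7.88×10⁻¹⁶ / 10⁻³) = −121.0 dBm

−121.0 dBm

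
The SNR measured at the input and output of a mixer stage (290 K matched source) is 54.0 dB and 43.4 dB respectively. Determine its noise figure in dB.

10.6 dB

NF (dB) = SNR_in(dB) − SNR_out(dB) when the source is at T₀
NF = 54.0 − 43.4 = 10.6 dB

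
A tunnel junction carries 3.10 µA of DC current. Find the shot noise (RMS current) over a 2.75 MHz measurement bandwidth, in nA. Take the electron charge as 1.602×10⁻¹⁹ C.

1.65 nA

I_n = √(2qI·B)
2qI·B = 2 × 1.602×10⁻¹⁹ × 3.10×10⁻⁶ × 2.75×10⁶ = 2.73×10⁻¹⁸ A²
I_n = √(2.73×10⁻¹⁸) = 1.65×10⁻⁹ A = 1.65 nA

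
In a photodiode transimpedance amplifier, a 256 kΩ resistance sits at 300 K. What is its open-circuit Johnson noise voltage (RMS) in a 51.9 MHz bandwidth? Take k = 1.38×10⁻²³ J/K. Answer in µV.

V_n = √(4kTRB)
4kTRB = 4 × 1.38×10⁻²³ × 300 × 2.56×10⁵ × 5.19×10⁷ = 2.20×10⁻⁷ V²
V_n = √(2.20×10⁻⁷) = 4.69×10⁻⁴ V = 469 µV

469 µV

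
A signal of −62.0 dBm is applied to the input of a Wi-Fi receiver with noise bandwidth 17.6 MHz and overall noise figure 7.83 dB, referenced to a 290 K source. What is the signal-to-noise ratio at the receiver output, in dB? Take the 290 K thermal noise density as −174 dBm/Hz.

31.7 dB

Noise floor: N = −174 + 10 log₁₀(B) + NF
10 log₁₀(1.76×10⁷) = 72.46 dB
N = −174 + 72.46 + 7.83 = −93.71 dBm
SNR = P_sig − N = −62.0 − (−93.71) = 31.71 dB → 31.7 dB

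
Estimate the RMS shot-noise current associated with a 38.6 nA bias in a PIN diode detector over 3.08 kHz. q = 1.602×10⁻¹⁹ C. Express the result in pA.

6.17 pA

I_n = √(2qI·B)
2qI·B = 2 × 1.602×10⁻¹⁹ × 3.86×10⁻⁸ × 3.08×10³ = 3.81×10⁻²³ A²
I_n = √(3.81×10⁻²³) = 6.17×10⁻¹² A = 6.17 pA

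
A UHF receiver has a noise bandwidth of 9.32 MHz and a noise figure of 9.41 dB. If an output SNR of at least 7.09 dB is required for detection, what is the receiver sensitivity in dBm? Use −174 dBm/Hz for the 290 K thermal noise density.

−87.8 dBm

Sensitivity = −174 + 10 log₁₀(B) + NF + SNR_min
= −174 + 69.69 + 9.41 + 7.09
= −87.81 dBm → −87.8 dBm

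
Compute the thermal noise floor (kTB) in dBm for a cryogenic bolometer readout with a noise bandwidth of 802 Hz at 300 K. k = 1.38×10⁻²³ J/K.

−144.8 dBm

P_n = kTB = 1.38×10⁻²³ × 300 × 8.02×10² = 3.32×10⁻¹⁸ W
In dBm: 10 log₁₀(3.32×10⁻¹⁸ / 10⁻³) = −144.8 dBm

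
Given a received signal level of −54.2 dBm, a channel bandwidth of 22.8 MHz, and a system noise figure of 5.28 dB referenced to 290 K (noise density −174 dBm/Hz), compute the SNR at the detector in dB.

Noise floor: N = −174 + 10 log₁₀(B) + NF
10 log₁₀(2.28×10⁷) = 73.58 dB
N = −174 + 73.58 + 5.28 = −95.14 dBm
SNR = P_sig − N = −54.2 − (−95.14) = 40.94 dB → 40.9 dB

40.9 dB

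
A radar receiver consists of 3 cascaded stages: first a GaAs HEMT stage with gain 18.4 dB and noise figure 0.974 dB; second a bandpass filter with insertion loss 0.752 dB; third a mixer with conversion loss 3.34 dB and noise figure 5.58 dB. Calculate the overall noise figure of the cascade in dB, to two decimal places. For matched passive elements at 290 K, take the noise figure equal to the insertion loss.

Convert to linear (a loss of L dB is a gain of −L dB): F_i = 10^(NF_i/10), G_i = 10^(G_i,dB/10)
  Stage 1: F_1 = 10^(0.974/10) = 1.251, G_1 = 10^(18.4/10) = 69.18
  Stage 2: F_2 = 10^(0.752/10) = 1.189, G_2 = 10^(−0.752/10) = 0.8410
  Stage 3: F_3 = 10^(5.58/10) = 3.614, G_3 = 10^(−3.34/10) = 0.4634
Friis cascade:
  F = 1.251 + (1.189 − 1)/69.18 + (3.614 − 1)/58.18 = 1.299
NF = 10 log₁₀(1.299) = 1.14 dB

1.14 dB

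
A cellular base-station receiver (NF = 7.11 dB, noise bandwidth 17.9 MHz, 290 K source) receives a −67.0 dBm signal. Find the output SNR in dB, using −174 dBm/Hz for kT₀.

27.4 dB

Noise floor: N = −174 + 10 log₁₀(B) + NF
10 log₁₀(1.79×10⁷) = 72.53 dB
N = −174 + 72.53 + 7.11 = −94.36 dBm
SNR = P_sig − N = −67.0 − (−94.36) = 27.36 dB → 27.4 dB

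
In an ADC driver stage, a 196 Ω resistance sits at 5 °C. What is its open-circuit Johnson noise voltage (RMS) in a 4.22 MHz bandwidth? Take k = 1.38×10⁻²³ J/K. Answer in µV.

3.56 µV

T = 5 °C + 273.15 = 278.15 K
V_n = √(4kTRB)
4kTRB = 4 × 1.38×10⁻²³ × 278.15 × 1.96×10² × 4.22×10⁶ = 1.27×10⁻¹¹ V²
V_n = √(1.27×10⁻¹¹) = 3.56×10⁻⁶ V = 3.56 µV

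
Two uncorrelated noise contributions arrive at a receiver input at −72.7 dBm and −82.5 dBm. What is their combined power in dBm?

−72.3 dBm

Convert to linear, add, convert back:
P₁ = 5.37×10⁻¹¹ W, P₂ = 5.62×10⁻¹² W
P_tot = 5.93×10⁻¹¹ W → 10 log₁₀(P_tot / 10⁻³) = −72.3 dBm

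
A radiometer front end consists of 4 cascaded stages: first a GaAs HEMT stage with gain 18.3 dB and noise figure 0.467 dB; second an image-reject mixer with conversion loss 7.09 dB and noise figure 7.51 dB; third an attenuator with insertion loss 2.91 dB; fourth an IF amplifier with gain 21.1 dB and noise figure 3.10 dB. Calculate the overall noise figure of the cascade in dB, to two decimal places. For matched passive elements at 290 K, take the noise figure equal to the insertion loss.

Convert to linear (a loss of L dB is a gain of −L dB): F_i = 10^(NF_i/10), G_i = 10^(G_i,dB/10)
  Stage 1: F_1 = 10^(0.467/10) = 1.114, G_1 = 10^(18.3/10) = 67.61
  Stage 2: F_2 = 10^(7.51/10) = 5.636, G_2 = 10^(−7.09/10) = 0.1954
  Stage 3: F_3 = 10^(2.91/10) = 1.954, G_3 = 10^(−2.91/10) = 0.5117
  Stage 4: F_4 = 10^(3.10/10) = 2.042, G_4 = 10^(21.1/10) = 128.8
Friis cascade:
  F = 1.114 + (5.636 − 1)/67.61 + (1.954 − 1)/13.21 + (2.042 − 1)/6.761 = 1.408
NF = 10 log₁₀(1.408) = 1.49 dB

1.49 dB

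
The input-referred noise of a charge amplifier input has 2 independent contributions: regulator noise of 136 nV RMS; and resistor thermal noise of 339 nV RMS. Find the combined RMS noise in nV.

365 nV

Uncorrelated sources add in power (mean-square): V_tot = √(ΣV_i²)
V_tot = √[(1.36×10⁻⁷)² + (3.39×10⁻⁷)²] = 3.65×10⁻⁷ V = 365 nV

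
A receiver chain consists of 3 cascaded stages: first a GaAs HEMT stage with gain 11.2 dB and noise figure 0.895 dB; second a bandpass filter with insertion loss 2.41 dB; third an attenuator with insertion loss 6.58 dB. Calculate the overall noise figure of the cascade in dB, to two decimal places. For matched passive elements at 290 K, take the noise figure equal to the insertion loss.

Convert to linear (a loss of L dB is a gain of −L dB): F_i = 10^(NF_i/10), G_i = 10^(G_i,dB/10)
  Stage 1: F_1 = 10^(0.895/10) = 1.229, G_1 = 10^(11.2/10) = 13.18
  Stage 2: F_2 = 10^(2.41/10) = 1.742, G_2 = 10^(−2.41/10) = 0.5741
  Stage 3: F_3 = 10^(6.58/10) = 4.550, G_3 = 10^(−6.58/10) = 0.2198
Friis cascade:
  F = 1.229 + (1.742 − 1)/13.18 + (4.550 − 1)/7.568 = 1.754
NF = 10 log₁₀(1.754) = 2.44 dB

2.44 dB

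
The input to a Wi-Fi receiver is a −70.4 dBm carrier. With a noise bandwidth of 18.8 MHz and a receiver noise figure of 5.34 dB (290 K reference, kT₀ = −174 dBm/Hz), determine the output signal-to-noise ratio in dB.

25.5 dB

Noise floor: N = −174 + 10 log₁₀(B) + NF
10 log₁₀(1.88×10⁷) = 72.74 dB
N = −174 + 72.74 + 5.34 = −95.92 dBm
SNR = P_sig − N = −70.4 − (−95.92) = 25.52 dB → 25.5 dB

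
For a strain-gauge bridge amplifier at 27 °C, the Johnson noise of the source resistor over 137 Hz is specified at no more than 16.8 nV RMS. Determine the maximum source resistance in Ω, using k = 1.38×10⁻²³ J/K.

T = 27 °C + 273.15 = 300.15 K
Johnson–Nyquist: V_n = √(4kTRB) ⇒ R = V_n² / (4kTB)
4kTB = 4 × 1.38×10⁻²³ × 300.15 × 1.37×10² = 2.27×10⁻¹⁸
R = (1.68×10⁻⁸)² / 2.27×10⁻¹⁸ = 1.24×10² Ω = 124 Ω

124 Ω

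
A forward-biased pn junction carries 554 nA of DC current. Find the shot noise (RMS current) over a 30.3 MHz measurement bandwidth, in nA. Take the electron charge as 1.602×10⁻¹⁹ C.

I_n = √(2qI·B)
2qI·B = 2 × 1.602×10⁻¹⁹ × 5.54×10⁻⁷ × 3.03×10⁷ = 5.38×10⁻¹⁸ A²
I_n = √(5.38×10⁻¹⁸) = 2.32×10⁻⁹ A = 2.32 nA

2.32 nA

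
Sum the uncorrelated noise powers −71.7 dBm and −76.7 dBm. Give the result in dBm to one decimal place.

Convert to linear, add, convert back:
P₁ = 6.76×10⁻¹¹ W, P₂ = 2.14×10⁻¹¹ W
P_tot = 8.90×10⁻¹¹ W → 10 log₁₀(P_tot / 10⁻³) = −70.5 dBm

−70.5 dBm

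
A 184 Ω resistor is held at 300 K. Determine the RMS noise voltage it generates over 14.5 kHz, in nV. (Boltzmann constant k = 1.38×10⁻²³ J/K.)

210 nV

V_n = √(4kTRB)
4kTRB = 4 × 1.38×10⁻²³ × 300 × 1.84×10² × 1.45×10⁴ = 4.42×10⁻¹⁴ V²
V_n = √(4.42×10⁻¹⁴) = 2.10×10⁻⁷ V = 210 nV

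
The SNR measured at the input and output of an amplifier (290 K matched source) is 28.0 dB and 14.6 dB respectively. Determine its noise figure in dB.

13.4 dB

NF (dB) = SNR_in(dB) − SNR_out(dB) when the source is at T₀
NF = 28.0 − 14.6 = 13.4 dB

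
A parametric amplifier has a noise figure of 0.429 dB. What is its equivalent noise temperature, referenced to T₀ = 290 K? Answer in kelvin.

30.1 K

F = 10^(0.429/10) = 1.10382
T_e = (F − 1)·T₀ = (1.10382 − 1) × 290 = 30.1 K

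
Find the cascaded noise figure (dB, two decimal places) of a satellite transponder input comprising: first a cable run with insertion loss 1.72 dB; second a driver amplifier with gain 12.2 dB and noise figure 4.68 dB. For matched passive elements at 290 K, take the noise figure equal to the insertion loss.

6.40 dB

Convert to linear (a loss of L dB is a gain of −L dB): F_i = 10^(NF_i/10), G_i = 10^(G_i,dB/10)
  Stage 1: F_1 = 10^(1.72/10) = 1.486, G_1 = 10^(−1.72/10) = 0.6730
  Stage 2: F_2 = 10^(4.68/10) = 2.938, G_2 = 10^(12.2/10) = 16.60
Friis cascade:
  F = 1.486 + (2.938 − 1)/0.6730 = 4.365
NF = 10 log₁₀(4.365) = 6.40 dB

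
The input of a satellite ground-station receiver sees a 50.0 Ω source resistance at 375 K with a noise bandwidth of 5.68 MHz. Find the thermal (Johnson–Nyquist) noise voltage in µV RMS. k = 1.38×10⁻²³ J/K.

2.42 µV

V_n = √(4kTRB)
4kTRB = 4 × 1.38×10⁻²³ × 375 × 5.00×10¹ × 5.68×10⁶ = 5.88×10⁻¹² V²
V_n = √(5.88×10⁻¹²) = 2.42×10⁻⁶ V = 2.42 µV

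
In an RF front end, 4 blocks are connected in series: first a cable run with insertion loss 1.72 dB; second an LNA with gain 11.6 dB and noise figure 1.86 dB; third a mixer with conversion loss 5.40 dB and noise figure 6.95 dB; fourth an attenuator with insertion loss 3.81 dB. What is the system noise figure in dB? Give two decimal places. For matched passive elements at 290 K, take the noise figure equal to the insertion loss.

5.03 dB

Convert to linear (a loss of L dB is a gain of −L dB): F_i = 10^(NF_i/10), G_i = 10^(G_i,dB/10)
  Stage 1: F_1 = 10^(1.72/10) = 1.486, G_1 = 10^(−1.72/10) = 0.6730
  Stage 2: F_2 = 10^(1.86/10) = 1.535, G_2 = 10^(11.6/10) = 14.45
  Stage 3: F_3 = 10^(6.95/10) = 4.955, G_3 = 10^(−5.40/10) = 0.2884
  Stage 4: F_4 = 10^(3.81/10) = 2.404, G_4 = 10^(−3.81/10) = 0.4159
Friis cascade:
  F = 1.486 + (1.535 − 1)/0.6730 + (4.955 − 1)/9.727 + (2.404 − 1)/2.805 = 3.187
NF = 10 log₁₀(3.187) = 5.03 dB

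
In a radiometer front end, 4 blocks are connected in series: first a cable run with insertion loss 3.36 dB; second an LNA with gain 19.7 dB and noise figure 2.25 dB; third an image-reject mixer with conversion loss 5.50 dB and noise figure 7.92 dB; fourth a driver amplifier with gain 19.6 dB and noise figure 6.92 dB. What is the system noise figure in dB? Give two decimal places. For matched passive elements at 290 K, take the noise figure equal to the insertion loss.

Convert to linear (a loss of L dB is a gain of −L dB): F_i = 10^(NF_i/10), G_i = 10^(G_i,dB/10)
  Stage 1: F_1 = 10^(3.36/10) = 2.168, G_1 = 10^(−3.36/10) = 0.4613
  Stage 2: F_2 = 10^(2.25/10) = 1.679, G_2 = 10^(19.7/10) = 93.33
  Stage 3: F_3 = 10^(7.92/10) = 6.194, G_3 = 10^(−5.50/10) = 0.2818
  Stage 4: F_4 = 10^(6.92/10) = 4.920, G_4 = 10^(19.6/10) = 91.20
Friis cascade:
  F = 2.168 + (1.679 − 1)/0.4613 + (6.194 − 1)/43.05 + (4.920 − 1)/12.13 = 4.083
NF = 10 log₁₀(4.083) = 6.11 dB

6.11 dB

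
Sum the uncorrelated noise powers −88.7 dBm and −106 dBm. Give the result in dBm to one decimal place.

−88.6 dBm

Convert to linear, add, convert back:
P₁ = 1.35×10⁻¹² W, P₂ = 2.51×10⁻¹⁴ W
P_tot = 1.37×10⁻¹² W → 10 log₁₀(P_tot / 10⁻³) = −88.6 dBm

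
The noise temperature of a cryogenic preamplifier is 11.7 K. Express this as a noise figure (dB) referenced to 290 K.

F = 1 + T_e/T₀ = 1 + 11.7/290 = 1.04034
NF = 10 log₁₀(1.04034) = 0.172 dB

0.172 dB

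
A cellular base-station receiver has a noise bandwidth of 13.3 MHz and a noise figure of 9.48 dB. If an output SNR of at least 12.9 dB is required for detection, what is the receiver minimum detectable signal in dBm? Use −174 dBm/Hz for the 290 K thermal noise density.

−80.4 dBm

Sensitivity = −174 + 10 log₁₀(B) + NF + SNR_min
= −174 + 71.24 + 9.48 + 12.9
= −80.38 dBm → −80.4 dBm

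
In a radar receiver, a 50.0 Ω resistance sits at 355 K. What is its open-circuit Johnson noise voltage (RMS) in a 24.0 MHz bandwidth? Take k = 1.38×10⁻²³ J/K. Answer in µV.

V_n = √(4kTRB)
4kTRB = 4 × 1.38×10⁻²³ × 355 × 5.00×10¹ × 2.40×10⁷ = 2.35×10⁻¹¹ V²
V_n = √(2.35×10⁻¹¹) = 4.85×10⁻⁶ V = 4.85 µV

4.85 µV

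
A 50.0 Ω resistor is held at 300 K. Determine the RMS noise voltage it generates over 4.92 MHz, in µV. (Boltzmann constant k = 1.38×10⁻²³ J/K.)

2.02 µV

V_n = √(4kTRB)
4kTRB = 4 × 1.38×10⁻²³ × 300 × 5.00×10¹ × 4.92×10⁶ = 4.07×10⁻¹² V²
V_n = √(4.07×10⁻¹²) = 2.02×10⁻⁶ V = 2.02 µV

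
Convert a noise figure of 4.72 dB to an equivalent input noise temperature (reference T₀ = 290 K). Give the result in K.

F = 10^(4.72/10) = 2.96483
T_e = (F − 1)·T₀ = (2.96483 − 1) × 290 = 570 K

570 K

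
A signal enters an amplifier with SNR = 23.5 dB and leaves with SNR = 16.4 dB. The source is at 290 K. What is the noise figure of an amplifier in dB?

NF (dB) = SNR_in(dB) − SNR_out(dB) when the source is at T₀
NF = 23.5 − 16.4 = 7.1 dB

7.1 dB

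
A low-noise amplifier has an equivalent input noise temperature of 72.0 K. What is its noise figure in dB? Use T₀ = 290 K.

F = 1 + T_e/T₀ = 1 + 72.0/290 = 1.24828
NF = 10 log₁₀(1.24828) = 0.963 dB

0.963 dB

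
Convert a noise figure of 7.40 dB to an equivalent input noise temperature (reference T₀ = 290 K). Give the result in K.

1304 K

F = 10^(7.40/10) = 5.49541
T_e = (F − 1)·T₀ = (5.49541 − 1) × 290 = 1304 K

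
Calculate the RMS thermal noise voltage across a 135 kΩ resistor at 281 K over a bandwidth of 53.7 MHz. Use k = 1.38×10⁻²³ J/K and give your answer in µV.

335 µV

V_n = √(4kTRB)
4kTRB = 4 × 1.38×10⁻²³ × 281 × 1.35×10⁵ × 5.37×10⁷ = 1.12×10⁻⁷ V²
V_n = √(1.12×10⁻⁷) = 3.35×10⁻⁴ V = 335 µV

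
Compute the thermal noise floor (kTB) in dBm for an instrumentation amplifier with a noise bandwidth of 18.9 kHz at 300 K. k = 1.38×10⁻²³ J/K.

P_n = kTB = 1.38×10⁻²³ × 300 × 1.89×10⁴ = 7.82×10⁻¹⁷ W
In dBm: 10 log₁₀(7.82×10⁻¹⁷ / 10⁻³) = −131.1 dBm

−131.1 dBm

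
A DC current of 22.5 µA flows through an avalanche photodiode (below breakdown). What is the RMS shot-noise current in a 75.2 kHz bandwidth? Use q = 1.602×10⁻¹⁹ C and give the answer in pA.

736 pA

I_n = √(2qI·B)
2qI·B = 2 × 1.602×10⁻¹⁹ × 2.25×10⁻⁵ × 7.52×10⁴ = 5.42×10⁻¹⁹ A²
I_n = √(5.42×10⁻¹⁹) = 7.36×10⁻¹⁰ A = 736 pA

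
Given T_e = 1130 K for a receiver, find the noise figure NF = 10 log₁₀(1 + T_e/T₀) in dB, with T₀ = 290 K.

6.90 dB

F = 1 + T_e/T₀ = 1 + 1130/290 = 4.89655
NF = 10 log₁₀(4.89655) = 6.90 dB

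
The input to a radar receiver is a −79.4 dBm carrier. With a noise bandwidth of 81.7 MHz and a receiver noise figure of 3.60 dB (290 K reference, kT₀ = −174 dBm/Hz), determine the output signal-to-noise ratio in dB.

Noise floor: N = −174 + 10 log₁₀(B) + NF
10 log₁₀(8.17×10⁷) = 79.12 dB
N = −174 + 79.12 + 3.60 = −91.28 dBm
SNR = P_sig − N = −79.4 − (−91.28) = 11.88 dB → 11.9 dB

11.9 dB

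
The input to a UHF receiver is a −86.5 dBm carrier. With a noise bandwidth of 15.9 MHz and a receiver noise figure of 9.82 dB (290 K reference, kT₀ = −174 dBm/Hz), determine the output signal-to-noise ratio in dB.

5.7 dB

Noise floor: N = −174 + 10 log₁₀(B) + NF
10 log₁₀(1.59×10⁷) = 72.01 dB
N = −174 + 72.01 + 9.82 = −92.17 dBm
SNR = P_sig − N = −86.5 − (−92.17) = 5.67 dB → 5.7 dB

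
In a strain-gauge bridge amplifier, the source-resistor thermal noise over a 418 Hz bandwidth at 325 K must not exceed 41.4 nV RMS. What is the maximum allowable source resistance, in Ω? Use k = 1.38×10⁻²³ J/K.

Johnson–Nyquist: V_n = √(4kTRB) ⇒ R = V_n² / (4kTB)
4kTB = 4 × 1.38×10⁻²³ × 325 × 4.18×10² = 7.50×10⁻¹⁸
R = (4.14×10⁻⁸)² / 7.50×10⁻¹⁸ = 2.29×10² Ω = 229 Ω

229 Ω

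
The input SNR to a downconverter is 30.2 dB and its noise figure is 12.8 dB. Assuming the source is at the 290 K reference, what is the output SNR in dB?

17.4 dB

By definition F = SNR_in/SNR_out, so in dB: SNR_out = SNR_in − NF
SNR_out = 30.2 − 12.8 = 17.4 dB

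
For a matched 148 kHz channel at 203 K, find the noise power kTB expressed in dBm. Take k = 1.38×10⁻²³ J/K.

−123.8 dBm

P_n = kTB = 1.38×10⁻²³ × 203 × 1.48×10⁵ = 4.15×10⁻¹⁶ W
In dBm: 10 log₁₀(4.15×10⁻¹⁶ / 10⁻³) = −123.8 dBm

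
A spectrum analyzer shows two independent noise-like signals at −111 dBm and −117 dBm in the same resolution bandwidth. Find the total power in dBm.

Convert to linear, add, convert back:
P₁ = 7.94×10⁻¹⁵ W, P₂ = 2.00×10⁻¹⁵ W
P_tot = 9.94×10⁻¹⁵ W → 10 log₁₀(P_tot / 10⁻³) = −110.0 dBm

−110.0 dBm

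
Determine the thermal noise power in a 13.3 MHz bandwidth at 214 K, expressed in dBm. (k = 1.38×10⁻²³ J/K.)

P_n = kTB = 1.38×10⁻²³ × 214 × 1.33×10⁷ = 3.93×10⁻¹⁴ W
In dBm: 10 log₁₀(3.93×10⁻¹⁴ / 10⁻³) = −104.1 dBm

−104.1 dBm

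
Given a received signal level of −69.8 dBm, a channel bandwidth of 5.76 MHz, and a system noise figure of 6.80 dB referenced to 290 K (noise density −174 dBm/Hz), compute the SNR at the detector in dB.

Noise floor: N = −174 + 10 log₁₀(B) + NF
10 log₁₀(5.76×10⁶) = 67.6 dB
N = −174 + 67.6 + 6.80 = −99.60 dBm
SNR = P_sig − N = −69.8 − (−99.60) = 29.80 dB → 29.8 dB

29.8 dB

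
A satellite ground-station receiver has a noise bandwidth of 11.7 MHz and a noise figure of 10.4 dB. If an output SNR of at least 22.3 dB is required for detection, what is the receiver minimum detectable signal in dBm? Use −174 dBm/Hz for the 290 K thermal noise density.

−70.6 dBm

Sensitivity = −174 + 10 log₁₀(B) + NF + SNR_min
= −174 + 70.68 + 10.4 + 22.3
= −70.62 dBm → −70.6 dBm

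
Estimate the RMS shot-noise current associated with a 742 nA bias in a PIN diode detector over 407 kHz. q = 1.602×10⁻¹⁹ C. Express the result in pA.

311 pA

I_n = √(2qI·B)
2qI·B = 2 × 1.602×10⁻¹⁹ × 7.42×10⁻⁷ × 4.07×10⁵ = 9.68×10⁻²⁰ A²
I_n = √(9.68×10⁻²⁰) = 3.11×10⁻¹⁰ A = 311 pA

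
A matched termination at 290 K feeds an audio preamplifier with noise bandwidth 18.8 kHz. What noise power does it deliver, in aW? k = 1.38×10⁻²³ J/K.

75.2 aW

P_n = kTB = 1.38×10⁻²³ × 290 × 1.88×10⁴ = 7.52×10⁻¹⁷ W = 75.2 aW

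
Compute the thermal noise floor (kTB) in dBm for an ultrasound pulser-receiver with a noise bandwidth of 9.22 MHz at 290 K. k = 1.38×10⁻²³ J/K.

−104.3 dBm

P_n = kTB = 1.38×10⁻²³ × 290 × 9.22×10⁶ = 3.69×10⁻¹⁴ W
In dBm: 10 log₁₀(3.69×10⁻¹⁴ / 10⁻³) = −104.3 dBm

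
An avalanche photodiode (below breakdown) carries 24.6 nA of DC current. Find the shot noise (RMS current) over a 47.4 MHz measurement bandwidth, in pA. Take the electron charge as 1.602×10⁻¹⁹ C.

611 pA

I_n = √(2qI·B)
2qI·B = 2 × 1.602×10⁻¹⁹ × 2.46×10⁻⁸ × 4.74×10⁷ = 3.74×10⁻¹⁹ A²
I_n = √(3.74×10⁻¹⁹) = 6.11×10⁻¹⁰ A = 611 pA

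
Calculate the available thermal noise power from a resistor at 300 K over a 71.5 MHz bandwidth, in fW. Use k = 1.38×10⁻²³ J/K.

296 fW

P_n = kTB = 1.38×10⁻²³ × 300 × 7.15×10⁷ = 2.96×10⁻¹³ W = 296 fW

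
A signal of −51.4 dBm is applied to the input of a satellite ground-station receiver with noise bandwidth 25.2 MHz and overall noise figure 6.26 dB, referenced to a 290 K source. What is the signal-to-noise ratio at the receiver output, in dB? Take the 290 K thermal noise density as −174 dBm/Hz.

42.3 dB

Noise floor: N = −174 + 10 log₁₀(B) + NF
10 log₁₀(2.52×10⁷) = 74.01 dB
N = −174 + 74.01 + 6.26 = −93.73 dBm
SNR = P_sig − N = −51.4 − (−93.73) = 42.33 dB → 42.3 dB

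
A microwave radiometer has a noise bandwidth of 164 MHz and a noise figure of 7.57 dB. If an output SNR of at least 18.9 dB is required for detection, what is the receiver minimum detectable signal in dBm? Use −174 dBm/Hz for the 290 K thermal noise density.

−65.4 dBm

Sensitivity = −174 + 10 log₁₀(B) + NF + SNR_min
= −174 + 82.15 + 7.57 + 18.9
= −65.38 dBm → −65.4 dBm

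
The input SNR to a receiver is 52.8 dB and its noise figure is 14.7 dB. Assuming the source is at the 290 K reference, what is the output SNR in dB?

38.1 dB

By definition F = SNR_in/SNR_out, so in dB: SNR_out = SNR_in − NF
SNR_out = 52.8 − 14.7 = 38.1 dB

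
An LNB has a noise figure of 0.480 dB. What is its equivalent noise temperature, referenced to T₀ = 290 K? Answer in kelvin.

33.9 K

F = 10^(0.480/10) = 1.11686
T_e = (F − 1)·T₀ = (1.11686 − 1) × 290 = 33.9 K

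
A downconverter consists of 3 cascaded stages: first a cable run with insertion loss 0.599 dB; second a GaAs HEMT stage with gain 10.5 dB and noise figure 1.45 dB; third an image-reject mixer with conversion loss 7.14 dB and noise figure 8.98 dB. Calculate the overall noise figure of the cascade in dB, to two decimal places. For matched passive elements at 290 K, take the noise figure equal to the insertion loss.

3.64 dB

Convert to linear (a loss of L dB is a gain of −L dB): F_i = 10^(NF_i/10), G_i = 10^(G_i,dB/10)
  Stage 1: F_1 = 10^(0.599/10) = 1.148, G_1 = 10^(−0.599/10) = 0.8712
  Stage 2: F_2 = 10^(1.45/10) = 1.396, G_2 = 10^(10.5/10) = 11.22
  Stage 3: F_3 = 10^(8.98/10) = 7.907, G_3 = 10^(−7.14/10) = 0.1932
Friis cascade:
  F = 1.148 + (1.396 − 1)/0.8712 + (7.907 − 1)/9.775 = 2.309
NF = 10 log₁₀(2.309) = 3.64 dB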